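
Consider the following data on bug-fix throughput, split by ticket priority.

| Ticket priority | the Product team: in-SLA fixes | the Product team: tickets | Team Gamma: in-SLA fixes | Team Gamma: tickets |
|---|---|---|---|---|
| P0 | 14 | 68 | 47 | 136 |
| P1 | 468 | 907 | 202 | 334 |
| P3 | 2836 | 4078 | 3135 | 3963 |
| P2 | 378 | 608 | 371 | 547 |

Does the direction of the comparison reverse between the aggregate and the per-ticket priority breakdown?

P0: the Product team 14/68 = 20.6%, Team Gamma 47/136 = 34.6% → Team Gamma
P1: the Product team 468/907 = 51.6%, Team Gamma 202/334 = 60.5% → Team Gamma
P3: the Product team 2836/4078 = 69.5%, Team Gamma 3135/3963 = 79.1% → Team Gamma
P2: the Product team 378/608 = 62.2%, Team Gamma 371/547 = 67.8% → Team Gamma
Overall: the Product team 3696/5661 = 65.3%, Team Gamma 3755/4980 = 75.4% → Team Gamma
Team Gamma wins overall and in every ticket group — no reversal.

No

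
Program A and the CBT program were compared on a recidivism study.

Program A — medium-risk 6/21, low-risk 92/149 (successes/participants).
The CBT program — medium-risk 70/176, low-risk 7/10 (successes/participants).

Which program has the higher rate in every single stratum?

the CBT program

Medium-risk: Program A 6/21 = 28.6%, the CBT program 70/176 = 39.8% → the CBT program
Low-risk: Program A 92/149 = 61.7%, the CBT program 7/10 = 70.0% → the CBT program
The CBT program has the higher rate in both groups.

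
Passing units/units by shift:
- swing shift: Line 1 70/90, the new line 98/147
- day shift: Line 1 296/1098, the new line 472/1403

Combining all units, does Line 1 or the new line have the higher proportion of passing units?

the new line

Swing shift: Line 1 70/90 = 77.8%, the new line 98/147 = 66.7% → Line 1
Day shift: Line 1 296/1098 = 27.0%, the new line 472/1403 = 33.6% → the new line
Overall: Line 1 366/1188 = 30.8%, the new line 570/1550 = 36.8% → the new line
(Neither sweeps every shift group, but the new line has the higher pooled rate.)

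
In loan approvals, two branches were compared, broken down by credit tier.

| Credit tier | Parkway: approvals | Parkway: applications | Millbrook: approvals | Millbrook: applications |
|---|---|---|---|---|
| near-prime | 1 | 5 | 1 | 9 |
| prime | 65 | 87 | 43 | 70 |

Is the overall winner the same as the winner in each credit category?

Yes

Near-prime: Parkway 1/5 = 20.0%, Millbrook 1/9 = 11.1% → Parkway
Prime: Parkway 65/87 = 74.7%, Millbrook 43/70 = 61.4% → Parkway
Overall: Parkway 66/92 = 71.7%, Millbrook 44/79 = 55.7% → Parkway
Parkway wins overall and in every credit group — no reversal.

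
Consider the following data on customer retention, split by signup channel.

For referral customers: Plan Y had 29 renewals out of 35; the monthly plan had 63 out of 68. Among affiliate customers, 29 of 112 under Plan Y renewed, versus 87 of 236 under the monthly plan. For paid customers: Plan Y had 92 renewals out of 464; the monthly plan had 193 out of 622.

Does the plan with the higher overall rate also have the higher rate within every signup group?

Yes

Referral: Plan Y 29/35 = 82.9%, the monthly plan 63/68 = 92.6% → the monthly plan
Affiliate: Plan Y 29/112 = 25.9%, the monthly plan 87/236 = 36.9% → the monthly plan
Paid: Plan Y 92/464 = 19.8%, the monthly plan 193/622 = 31.0% → the monthly plan
Overall: Plan Y 150/611 = 24.5%, the monthly plan 343/926 = 37.0% → the monthly plan
The monthly plan wins overall and in every signup group — no reversal.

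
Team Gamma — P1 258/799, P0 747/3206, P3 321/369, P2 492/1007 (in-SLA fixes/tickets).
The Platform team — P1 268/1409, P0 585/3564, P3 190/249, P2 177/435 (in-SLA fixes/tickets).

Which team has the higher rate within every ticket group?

Team Gamma

P1: Team Gamma 258/799 = 32.3%, the Platform team 268/1409 = 19.0% → Team Gamma
P0: Team Gamma 747/3206 = 23.3%, the Platform team 585/3564 = 16.4% → Team Gamma
P3: Team Gamma 321/369 = 87.0%, the Platform team 190/249 = 76.3% → Team Gamma
P2: Team Gamma 492/1007 = 48.9%, the Platform team 177/435 = 40.7% → Team Gamma
Team Gamma has the higher rate in all 4 groups.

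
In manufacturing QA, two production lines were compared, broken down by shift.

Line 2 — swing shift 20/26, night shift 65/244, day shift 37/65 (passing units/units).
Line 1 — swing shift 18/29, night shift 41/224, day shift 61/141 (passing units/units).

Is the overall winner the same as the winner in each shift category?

Yes

Swing shift: Line 2 20/26 = 76.9%, Line 1 18/29 = 62.1% → Line 2
Night shift: Line 2 65/244 = 26.6%, Line 1 41/224 = 18.3% → Line 2
Day shift: Line 2 37/65 = 56.9%, Line 1 61/141 = 43.3% → Line 2
Overall: Line 2 122/335 = 36.4%, Line 1 120/394 = 30.5% → Line 2
Line 2 wins overall and in every shift group — no reversal.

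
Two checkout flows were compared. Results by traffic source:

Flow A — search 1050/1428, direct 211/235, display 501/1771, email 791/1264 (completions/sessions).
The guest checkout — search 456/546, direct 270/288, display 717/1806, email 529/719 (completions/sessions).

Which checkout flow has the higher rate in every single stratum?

Search: Flow A 1050/1428 = 73.5%, the guest checkout 456/546 = 83.5% → the guest checkout
Direct: Flow A 211/235 = 89.8%, the guest checkout 270/288 = 93.8% → the guest checkout
Display: Flow A 501/1771 = 28.3%, the guest checkout 717/1806 = 39.7% → the guest checkout
Email: Flow A 791/1264 = 62.6%, the guest checkout 529/719 = 73.6% → the guest checkout
The guest checkout has the higher rate in all 4 groups.

the guest checkout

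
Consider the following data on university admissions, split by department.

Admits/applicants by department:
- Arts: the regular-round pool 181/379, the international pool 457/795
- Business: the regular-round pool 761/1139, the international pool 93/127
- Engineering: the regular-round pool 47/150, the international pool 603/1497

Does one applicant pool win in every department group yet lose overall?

Yes

Arts: the regular-round pool 181/379 = 47.8%, the international pool 457/795 = 57.5% → the international pool
Business: the regular-round pool 761/1139 = 66.8%, the international pool 93/127 = 73.2% → the international pool
Engineering: the regular-round pool 47/150 = 31.3%, the international pool 603/1497 = 40.3% → the international pool
Overall: the regular-round pool 989/1668 = 59.3%, the international pool 1153/2419 = 47.7% → the regular-round pool
The international pool wins each department group but the regular-round pool wins overall — the comparison reverses. The international pool's applicants skew toward Engineering, which has a lower base rate.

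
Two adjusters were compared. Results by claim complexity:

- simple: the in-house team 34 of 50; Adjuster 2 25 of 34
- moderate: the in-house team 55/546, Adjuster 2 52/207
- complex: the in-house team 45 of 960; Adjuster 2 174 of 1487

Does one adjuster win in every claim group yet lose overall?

Simple: the in-house team 34/50 = 68.0%, Adjuster 2 25/34 = 73.5% → Adjuster 2
Moderate: the in-house team 55/546 = 10.1%, Adjuster 2 52/207 = 25.1% → Adjuster 2
Complex: the in-house team 45/960 = 4.7%, Adjuster 2 174/1487 = 11.7% → Adjuster 2
Overall: the in-house team 134/1556 = 8.6%, Adjuster 2 251/1728 = 14.5% → Adjuster 2
Adjuster 2 wins overall and in every claim group — no reversal.

No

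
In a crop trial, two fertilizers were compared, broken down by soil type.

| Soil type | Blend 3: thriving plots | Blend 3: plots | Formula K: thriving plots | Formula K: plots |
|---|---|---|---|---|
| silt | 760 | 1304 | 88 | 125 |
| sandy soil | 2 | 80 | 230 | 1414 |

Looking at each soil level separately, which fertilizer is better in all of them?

Formula K

Silt: Blend 3 760/1304 = 58.3%, Formula K 88/125 = 70.4% → Formula K
Sandy soil: Blend 3 2/80 = 2.5%, Formula K 230/1414 = 16.3% → Formula K
Formula K has the higher rate in both groups.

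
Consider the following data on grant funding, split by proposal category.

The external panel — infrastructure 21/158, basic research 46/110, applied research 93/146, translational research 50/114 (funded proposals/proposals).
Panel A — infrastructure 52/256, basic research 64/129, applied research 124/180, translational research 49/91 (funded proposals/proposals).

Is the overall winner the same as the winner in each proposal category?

Infrastructure: the external panel 21/158 = 13.3%, Panel A 52/256 = 20.3% → Panel A
Basic research: the external panel 46/110 = 41.8%, Panel A 64/129 = 49.6% → Panel A
Applied research: the external panel 93/146 = 63.7%, Panel A 124/180 = 68.9% → Panel A
Translational research: the external panel 50/114 = 43.9%, Panel A 49/91 = 53.8% → Panel A
Overall: the external panel 210/528 = 39.8%, Panel A 289/656 = 44.1% → Panel A
Panel A wins overall and in every proposal group — no reversal.

Yes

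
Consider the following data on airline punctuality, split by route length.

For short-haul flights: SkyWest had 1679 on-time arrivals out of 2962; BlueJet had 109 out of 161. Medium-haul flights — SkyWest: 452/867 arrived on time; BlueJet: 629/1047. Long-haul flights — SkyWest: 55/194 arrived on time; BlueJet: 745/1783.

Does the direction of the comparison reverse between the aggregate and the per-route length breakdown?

Yes

Short-haul: SkyWest 1679/2962 = 56.7%, BlueJet 109/161 = 67.7% → BlueJet
Medium-haul: SkyWest 452/867 = 52.1%, BlueJet 629/1047 = 60.1% → BlueJet
Long-haul: SkyWest 55/194 = 28.4%, BlueJet 745/1783 = 41.8% → BlueJet
Overall: SkyWest 2186/4023 = 54.3%, BlueJet 1483/2991 = 49.6% → SkyWest
BlueJet wins each route group but SkyWest wins overall — the comparison reverses. BlueJet's flights skew toward long-haul, which has a lower base rate.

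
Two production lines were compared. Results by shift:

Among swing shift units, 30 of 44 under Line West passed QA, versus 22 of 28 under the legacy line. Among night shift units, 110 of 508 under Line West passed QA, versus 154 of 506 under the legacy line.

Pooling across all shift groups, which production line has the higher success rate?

the legacy line

Swing shift: Line West 30/44 = 68.2%, the legacy line 22/28 = 78.6% → the legacy line
Night shift: Line West 110/508 = 21.7%, the legacy line 154/506 = 30.4% → the legacy line
Overall: Line West 140/552 = 25.4%, the legacy line 176/534 = 33.0% → the legacy line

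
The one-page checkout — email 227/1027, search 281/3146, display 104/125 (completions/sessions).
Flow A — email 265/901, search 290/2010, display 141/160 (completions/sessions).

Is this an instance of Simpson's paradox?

Email: the one-page checkout 227/1027 = 22.1%, Flow A 265/901 = 29.4% → Flow A
Search: the one-page checkout 281/3146 = 8.9%, Flow A 290/2010 = 14.4% → Flow A
Display: the one-page checkout 104/125 = 83.2%, Flow A 141/160 = 88.1% → Flow A
Overall: the one-page checkout 612/4298 = 14.2%, Flow A 696/3071 = 22.7% → Flow A
Flow A wins overall and in every traffic group — no reversal.

No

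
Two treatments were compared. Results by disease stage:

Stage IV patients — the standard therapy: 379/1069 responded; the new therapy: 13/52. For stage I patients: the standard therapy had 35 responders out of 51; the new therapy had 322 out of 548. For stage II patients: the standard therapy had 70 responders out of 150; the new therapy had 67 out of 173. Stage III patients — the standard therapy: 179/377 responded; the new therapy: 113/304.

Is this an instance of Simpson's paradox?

Yes

Stage IV: the standard therapy 379/1069 = 35.5%, the new therapy 13/52 = 25.0% → the standard therapy
Stage I: the standard therapy 35/51 = 68.6%, the new therapy 322/548 = 58.8% → the standard therapy
Stage II: the standard therapy 70/150 = 46.7%, the new therapy 67/173 = 38.7% → the standard therapy
Stage III: the standard therapy 179/377 = 47.5%, the new therapy 113/304 = 37.2% → the standard therapy
Overall: the standard therapy 663/1647 = 40.3%, the new therapy 515/1077 = 47.8% → the new therapy
The standard therapy wins each disease group but the new therapy wins overall — the comparison reverses. The standard therapy's patients skew toward stage IV, which has a lower base rate.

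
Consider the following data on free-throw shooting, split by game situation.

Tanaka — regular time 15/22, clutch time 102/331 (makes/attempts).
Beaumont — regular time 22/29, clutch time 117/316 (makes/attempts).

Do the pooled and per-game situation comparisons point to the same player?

Regular time: Tanaka 15/22 = 68.2%, Beaumont 22/29 = 75.9% → Beaumont
Clutch time: Tanaka 102/331 = 30.8%, Beaumont 117/316 = 37.0% → Beaumont
Overall: Tanaka 117/353 = 33.1%, Beaumont 139/345 = 40.3% → Beaumont
Beaumont wins overall and in every game group — no reversal.

Yes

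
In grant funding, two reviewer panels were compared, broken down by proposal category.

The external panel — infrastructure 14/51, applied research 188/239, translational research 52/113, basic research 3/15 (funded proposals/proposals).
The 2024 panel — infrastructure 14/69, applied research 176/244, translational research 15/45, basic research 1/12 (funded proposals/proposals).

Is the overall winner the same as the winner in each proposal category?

Yes

Infrastructure: the external panel 14/51 = 27.5%, the 2024 panel 14/69 = 20.3% → the external panel
Applied research: the external panel 188/239 = 78.7%, the 2024 panel 176/244 = 72.1% → the external panel
Translational research: the external panel 52/113 = 46.0%, the 2024 panel 15/45 = 33.3% → the external panel
Basic research: the external panel 3/15 = 20.0%, the 2024 panel 1/12 = 8.3% → the external panel
Overall: the external panel 257/418 = 61.5%, the 2024 panel 206/370 = 55.7% → the external panel
The external panel wins overall and in every proposal group — no reversal.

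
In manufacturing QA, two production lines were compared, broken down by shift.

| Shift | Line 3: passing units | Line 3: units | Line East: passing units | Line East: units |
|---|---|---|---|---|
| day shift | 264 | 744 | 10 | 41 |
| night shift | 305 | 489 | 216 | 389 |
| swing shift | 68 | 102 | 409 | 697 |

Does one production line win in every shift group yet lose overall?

Yes

Day shift: Line 3 264/744 = 35.5%, Line East 10/41 = 24.4% → Line 3
Night shift: Line 3 305/489 = 62.4%, Line East 216/389 = 55.5% → Line 3
Swing shift: Line 3 68/102 = 66.7%, Line East 409/697 = 58.7% → Line 3
Overall: Line 3 637/1335 = 47.7%, Line East 635/1127 = 56.3% → Line East
Line 3 wins each shift group but Line East wins overall — the comparison reverses. Line 3's units skew toward day shift, which has a lower base rate.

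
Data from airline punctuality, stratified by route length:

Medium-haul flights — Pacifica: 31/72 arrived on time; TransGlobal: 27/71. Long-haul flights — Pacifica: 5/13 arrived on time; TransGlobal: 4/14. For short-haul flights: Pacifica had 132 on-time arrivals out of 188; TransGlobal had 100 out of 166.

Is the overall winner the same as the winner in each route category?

Yes

Medium-haul: Pacifica 31/72 = 43.1%, TransGlobal 27/71 = 38.0% → Pacifica
Long-haul: Pacifica 5/13 = 38.5%, TransGlobal 4/14 = 28.6% → Pacifica
Short-haul: Pacifica 132/188 = 70.2%, TransGlobal 100/166 = 60.2% → Pacifica
Overall: Pacifica 168/273 = 61.5%, TransGlobal 131/251 = 52.2% → Pacifica
Pacifica wins overall and in every route group — no reversal.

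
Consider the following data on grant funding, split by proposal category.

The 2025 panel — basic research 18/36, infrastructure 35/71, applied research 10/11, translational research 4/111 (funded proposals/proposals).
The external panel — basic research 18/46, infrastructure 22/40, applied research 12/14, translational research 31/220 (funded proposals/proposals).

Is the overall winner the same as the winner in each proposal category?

Basic research: the 2025 panel 18/36 = 50.0%, the external panel 18/46 = 39.1% → the 2025 panel
Infrastructure: the 2025 panel 35/71 = 49.3%, the external panel 22/40 = 55.0% → the external panel
Applied research: the 2025 panel 10/11 = 90.9%, the external panel 12/14 = 85.7% → the 2025 panel
Translational research: the 2025 panel 4/111 = 3.6%, the external panel 31/220 = 14.1% → the external panel
Overall: the 2025 panel 67/229 = 29.3%, the external panel 83/320 = 25.9% → the 2025 panel
Neither sweeps: the 2025 panel wins 2 of 4 groups, the external panel wins 2. The 2025 panel wins overall but not every group — no Simpson reversal.

No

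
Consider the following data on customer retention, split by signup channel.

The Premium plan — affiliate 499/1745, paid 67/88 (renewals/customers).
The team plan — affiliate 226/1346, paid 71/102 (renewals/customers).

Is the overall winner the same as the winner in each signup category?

Affiliate: the Premium plan 499/1745 = 28.6%, the team plan 226/1346 = 16.8% → the Premium plan
Paid: the Premium plan 67/88 = 76.1%, the team plan 71/102 = 69.6% → the Premium plan
Overall: the Premium plan 566/1833 = 30.9%, the team plan 297/1448 = 20.5% → the Premium plan
The Premium plan wins overall and in every signup group — no reversal.

Yes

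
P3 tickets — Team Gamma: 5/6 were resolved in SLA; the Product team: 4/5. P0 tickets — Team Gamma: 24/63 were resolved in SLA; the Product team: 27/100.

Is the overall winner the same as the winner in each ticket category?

Yes

P3: Team Gamma 5/6 = 83.3%, the Product team 4/5 = 80.0% → Team Gamma
P0: Team Gamma 24/63 = 38.1%, the Product team 27/100 = 27.0% → Team Gamma
Overall: Team Gamma 29/69 = 42.0%, the Product team 31/105 = 29.5% → Team Gamma
Team Gamma wins overall and in every ticket group — no reversal.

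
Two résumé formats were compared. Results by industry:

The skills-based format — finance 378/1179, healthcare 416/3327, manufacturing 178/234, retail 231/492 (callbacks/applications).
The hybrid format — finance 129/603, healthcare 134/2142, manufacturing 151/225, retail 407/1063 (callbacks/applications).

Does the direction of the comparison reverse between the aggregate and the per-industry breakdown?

No

Finance: the skills-based format 378/1179 = 32.1%, the hybrid format 129/603 = 21.4% → the skills-based format
Healthcare: the skills-based format 416/3327 = 12.5%, the hybrid format 134/2142 = 6.3% → the skills-based format
Manufacturing: the skills-based format 178/234 = 76.1%, the hybrid format 151/225 = 67.1% → the skills-based format
Retail: the skills-based format 231/492 = 47.0%, the hybrid format 407/1063 = 38.3% → the skills-based format
Overall: the skills-based format 1203/5232 = 23.0%, the hybrid format 821/4033 = 20.4% → the skills-based format
The skills-based format wins overall and in every industry group — no reversal.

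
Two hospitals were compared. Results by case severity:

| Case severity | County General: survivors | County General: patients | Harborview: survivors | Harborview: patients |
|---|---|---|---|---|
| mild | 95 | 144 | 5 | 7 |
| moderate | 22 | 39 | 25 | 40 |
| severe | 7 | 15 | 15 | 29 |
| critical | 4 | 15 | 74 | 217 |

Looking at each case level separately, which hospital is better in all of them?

Harborview

Mild: County General 95/144 = 66.0%, Harborview 5/7 = 71.4% → Harborview
Moderate: County General 22/39 = 56.4%, Harborview 25/40 = 62.5% → Harborview
Severe: County General 7/15 = 46.7%, Harborview 15/29 = 51.7% → Harborview
Critical: County General 4/15 = 26.7%, Harborview 74/217 = 34.1% → Harborview
Harborview has the higher rate in all 4 groups.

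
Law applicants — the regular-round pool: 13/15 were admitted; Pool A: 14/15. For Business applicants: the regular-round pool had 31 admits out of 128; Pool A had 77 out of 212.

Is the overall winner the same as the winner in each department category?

Law: the regular-round pool 13/15 = 86.7%, Pool A 14/15 = 93.3% → Pool A
Business: the regular-round pool 31/128 = 24.2%, Pool A 77/212 = 36.3% → Pool A
Overall: the regular-round pool 44/143 = 30.8%, Pool A 91/227 = 40.1% → Pool A
Pool A wins overall and in every department group — no reversal.

Yes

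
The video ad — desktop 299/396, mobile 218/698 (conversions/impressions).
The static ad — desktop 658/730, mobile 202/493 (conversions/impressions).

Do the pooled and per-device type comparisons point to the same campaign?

Yes

Desktop: the video ad 299/396 = 75.5%, the static ad 658/730 = 90.1% → the static ad
Mobile: the video ad 218/698 = 31.2%, the static ad 202/493 = 41.0% → the static ad
Overall: the video ad 517/1094 = 47.3%, the static ad 860/1223 = 70.3% → the static ad
The static ad wins overall and in every device group — no reversal.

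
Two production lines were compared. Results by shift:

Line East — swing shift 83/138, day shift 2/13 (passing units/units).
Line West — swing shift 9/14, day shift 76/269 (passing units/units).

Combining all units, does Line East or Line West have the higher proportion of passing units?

Swing shift: Line East 83/138 = 60.1%, Line West 9/14 = 64.3% → Line West
Day shift: Line East 2/13 = 15.4%, Line West 76/269 = 28.3% → Line West
Overall: Line East 85/151 = 56.3%, Line West 85/283 = 30.0% → Line East
(Line West wins every shift group but Line East wins overall — Line West's units skew toward the low-rate day shift group.)

Line East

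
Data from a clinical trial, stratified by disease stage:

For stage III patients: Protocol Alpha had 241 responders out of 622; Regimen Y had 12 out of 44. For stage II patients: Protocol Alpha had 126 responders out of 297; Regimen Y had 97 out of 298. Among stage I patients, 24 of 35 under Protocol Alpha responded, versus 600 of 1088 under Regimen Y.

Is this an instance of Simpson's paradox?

Yes

Stage III: Protocol Alpha 241/622 = 38.7%, Regimen Y 12/44 = 27.3% → Protocol Alpha
Stage II: Protocol Alpha 126/297 = 42.4%, Regimen Y 97/298 = 32.6% → Protocol Alpha
Stage I: Protocol Alpha 24/35 = 68.6%, Regimen Y 600/1088 = 55.1% → Protocol Alpha
Overall: Protocol Alpha 391/954 = 41.0%, Regimen Y 709/1430 = 49.6% → Regimen Y
Protocol Alpha wins each disease group but Regimen Y wins overall — the comparison reverses. Protocol Alpha's patients skew toward stage III, which has a lower base rate.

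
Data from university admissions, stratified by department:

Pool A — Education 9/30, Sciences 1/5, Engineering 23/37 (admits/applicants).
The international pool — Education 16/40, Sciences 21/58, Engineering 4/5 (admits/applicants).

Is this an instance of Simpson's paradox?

Education: Pool A 9/30 = 30.0%, the international pool 16/40 = 40.0% → the international pool
Sciences: Pool A 1/5 = 20.0%, the international pool 21/58 = 36.2% → the international pool
Engineering: Pool A 23/37 = 62.2%, the international pool 4/5 = 80.0% → the international pool
Overall: Pool A 33/72 = 45.8%, the international pool 41/103 = 39.8% → Pool A
The international pool wins each department group but Pool A wins overall — the comparison reverses. The international pool's applicants skew toward Sciences, which has a lower base rate.

Yes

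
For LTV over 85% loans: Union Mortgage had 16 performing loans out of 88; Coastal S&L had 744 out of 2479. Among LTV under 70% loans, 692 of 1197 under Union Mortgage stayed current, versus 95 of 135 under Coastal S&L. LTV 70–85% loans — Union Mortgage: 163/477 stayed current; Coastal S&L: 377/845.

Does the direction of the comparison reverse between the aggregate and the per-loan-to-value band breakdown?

LTV over 85%: Union Mortgage 16/88 = 18.2%, Coastal S&L 744/2479 = 30.0% → Coastal S&L
LTV under 70%: Union Mortgage 692/1197 = 57.8%, Coastal S&L 95/135 = 70.4% → Coastal S&L
LTV 70–85%: Union Mortgage 163/477 = 34.2%, Coastal S&L 377/845 = 44.6% → Coastal S&L
Overall: Union Mortgage 871/1762 = 49.4%, Coastal S&L 1216/3459 = 35.2% → Union Mortgage
Coastal S&L wins each loan-to-value group but Union Mortgage wins overall — the comparison reverses. Coastal S&L's loans skew toward LTV over 85%, which has a lower base rate.

Yes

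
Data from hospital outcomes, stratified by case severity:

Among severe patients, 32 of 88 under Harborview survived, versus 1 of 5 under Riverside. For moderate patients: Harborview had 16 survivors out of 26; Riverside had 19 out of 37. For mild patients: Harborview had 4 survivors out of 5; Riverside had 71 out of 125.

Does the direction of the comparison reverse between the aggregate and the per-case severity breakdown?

Severe: Harborview 32/88 = 36.4%, Riverside 1/5 = 20.0% → Harborview
Moderate: Harborview 16/26 = 61.5%, Riverside 19/37 = 51.4% → Harborview
Mild: Harborview 4/5 = 80.0%, Riverside 71/125 = 56.8% → Harborview
Overall: Harborview 52/119 = 43.7%, Riverside 91/167 = 54.5% → Riverside
Harborview wins each case group but Riverside wins overall — the comparison reverses. Harborview's patients skew toward severe, which has a lower base rate.

Yes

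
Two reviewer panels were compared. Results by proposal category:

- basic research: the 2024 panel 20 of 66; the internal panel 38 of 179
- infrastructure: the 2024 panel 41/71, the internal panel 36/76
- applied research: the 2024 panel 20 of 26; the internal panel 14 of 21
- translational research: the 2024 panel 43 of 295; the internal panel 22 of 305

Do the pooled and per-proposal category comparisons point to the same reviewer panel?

Yes

Basic research: the 2024 panel 20/66 = 30.3%, the internal panel 38/179 = 21.2% → the 2024 panel
Infrastructure: the 2024 panel 41/71 = 57.7%, the internal panel 36/76 = 47.4% → the 2024 panel
Applied research: the 2024 panel 20/26 = 76.9%, the internal panel 14/21 = 66.7% → the 2024 panel
Translational research: the 2024 panel 43/295 = 14.6%, the internal panel 22/305 = 7.2% → the 2024 panel
Overall: the 2024 panel 124/458 = 27.1%, the internal panel 110/581 = 18.9% → the 2024 panel
The 2024 panel wins overall and in every proposal group — no reversal.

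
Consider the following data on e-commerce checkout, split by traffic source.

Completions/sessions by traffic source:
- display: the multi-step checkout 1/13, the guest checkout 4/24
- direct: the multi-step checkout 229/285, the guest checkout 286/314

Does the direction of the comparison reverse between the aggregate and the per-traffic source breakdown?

Display: the multi-step checkout 1/13 = 7.7%, the guest checkout 4/24 = 16.7% → the guest checkout
Direct: the multi-step checkout 229/285 = 80.4%, the guest checkout 286/314 = 91.1% → the guest checkout
Overall: the multi-step checkout 230/298 = 77.2%, the guest checkout 290/338 = 85.8% → the guest checkout
The guest checkout wins overall and in every traffic group — no reversal.

No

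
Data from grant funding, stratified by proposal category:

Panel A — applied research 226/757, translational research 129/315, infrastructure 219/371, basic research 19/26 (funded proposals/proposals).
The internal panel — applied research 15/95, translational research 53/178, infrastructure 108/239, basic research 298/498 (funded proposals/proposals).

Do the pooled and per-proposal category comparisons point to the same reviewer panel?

No

Applied research: Panel A 226/757 = 29.9%, the internal panel 15/95 = 15.8% → Panel A
Translational research: Panel A 129/315 = 41.0%, the internal panel 53/178 = 29.8% → Panel A
Infrastructure: Panel A 219/371 = 59.0%, the internal panel 108/239 = 45.2% → Panel A
Basic research: Panel A 19/26 = 73.1%, the internal panel 298/498 = 59.8% → Panel A
Overall: Panel A 593/1469 = 40.4%, the internal panel 474/1010 = 46.9% → the internal panel
Panel A wins each proposal group but the internal panel wins overall — the comparison reverses. Panel A's proposals skew toward applied research, which has a lower base rate.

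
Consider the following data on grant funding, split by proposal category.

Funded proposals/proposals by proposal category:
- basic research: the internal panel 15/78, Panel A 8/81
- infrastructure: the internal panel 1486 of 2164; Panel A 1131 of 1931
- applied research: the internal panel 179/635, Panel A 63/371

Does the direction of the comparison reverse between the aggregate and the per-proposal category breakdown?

Basic research: the internal panel 15/78 = 19.2%, Panel A 8/81 = 9.9% → the internal panel
Infrastructure: the internal panel 1486/2164 = 68.7%, Panel A 1131/1931 = 58.6% → the internal panel
Applied research: the internal panel 179/635 = 28.2%, Panel A 63/371 = 17.0% → the internal panel
Overall: the internal panel 1680/2877 = 58.4%, Panel A 1202/2383 = 50.4% → the internal panel
The internal panel wins overall and in every proposal group — no reversal.

No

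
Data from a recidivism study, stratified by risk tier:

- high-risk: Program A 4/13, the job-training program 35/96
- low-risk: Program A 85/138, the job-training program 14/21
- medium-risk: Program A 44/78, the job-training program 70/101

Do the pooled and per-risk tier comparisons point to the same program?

High-risk: Program A 4/13 = 30.8%, the job-training program 35/96 = 36.5% → the job-training program
Low-risk: Program A 85/138 = 61.6%, the job-training program 14/21 = 66.7% → the job-training program
Medium-risk: Program A 44/78 = 56.4%, the job-training program 70/101 = 69.3% → the job-training program
Overall: Program A 133/229 = 58.1%, the job-training program 119/218 = 54.6% → Program A
The job-training program wins each risk group but Program A wins overall — the comparison reverses. The job-training program's participants skew toward high-risk, which has a lower base rate.

No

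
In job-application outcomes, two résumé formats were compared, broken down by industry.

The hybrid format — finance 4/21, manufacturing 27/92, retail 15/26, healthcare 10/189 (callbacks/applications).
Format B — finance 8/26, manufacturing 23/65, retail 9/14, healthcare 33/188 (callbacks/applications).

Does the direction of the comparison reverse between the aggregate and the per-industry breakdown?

No

Finance: the hybrid format 4/21 = 19.0%, Format B 8/26 = 30.8% → Format B
Manufacturing: the hybrid format 27/92 = 29.3%, Format B 23/65 = 35.4% → Format B
Retail: the hybrid format 15/26 = 57.7%, Format B 9/14 = 64.3% → Format B
Healthcare: the hybrid format 10/189 = 5.3%, Format B 33/188 = 17.6% → Format B
Overall: the hybrid format 56/328 = 17.1%, Format B 73/293 = 24.9% → Format B
Format B wins overall and in every industry group — no reversal.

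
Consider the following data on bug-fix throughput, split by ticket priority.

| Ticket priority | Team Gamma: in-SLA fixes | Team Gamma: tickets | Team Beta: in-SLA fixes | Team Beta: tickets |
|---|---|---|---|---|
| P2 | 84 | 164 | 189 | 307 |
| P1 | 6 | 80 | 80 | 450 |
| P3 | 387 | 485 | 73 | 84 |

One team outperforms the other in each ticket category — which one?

P2: Team Gamma 84/164 = 51.2%, Team Beta 189/307 = 61.6% → Team Beta
P1: Team Gamma 6/80 = 7.5%, Team Beta 80/450 = 17.8% → Team Beta
P3: Team Gamma 387/485 = 79.8%, Team Beta 73/84 = 86.9% → Team Beta
Team Beta has the higher rate in all 3 groups.

Team Beta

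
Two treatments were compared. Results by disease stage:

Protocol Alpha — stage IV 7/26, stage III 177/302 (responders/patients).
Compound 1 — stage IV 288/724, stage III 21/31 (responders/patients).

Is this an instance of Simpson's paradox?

Stage IV: Protocol Alpha 7/26 = 26.9%, Compound 1 288/724 = 39.8% → Compound 1
Stage III: Protocol Alpha 177/302 = 58.6%, Compound 1 21/31 = 67.7% → Compound 1
Overall: Protocol Alpha 184/328 = 56.1%, Compound 1 309/755 = 40.9% → Protocol Alpha
Compound 1 wins each disease group but Protocol Alpha wins overall — the comparison reverses. Compound 1's patients skew toward stage IV, which has a lower base rate.

Yes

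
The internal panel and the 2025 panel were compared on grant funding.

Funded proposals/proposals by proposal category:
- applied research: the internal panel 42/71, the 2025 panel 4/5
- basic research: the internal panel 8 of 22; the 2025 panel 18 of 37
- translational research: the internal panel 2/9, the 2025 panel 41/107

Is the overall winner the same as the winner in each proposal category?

Applied research: the internal panel 42/71 = 59.2%, the 2025 panel 4/5 = 80.0% → the 2025 panel
Basic research: the internal panel 8/22 = 36.4%, the 2025 panel 18/37 = 48.6% → the 2025 panel
Translational research: the internal panel 2/9 = 22.2%, the 2025 panel 41/107 = 38.3% → the 2025 panel
Overall: the internal panel 52/102 = 51.0%, the 2025 panel 63/149 = 42.3% → the internal panel
The 2025 panel wins each proposal group but the internal panel wins overall — the comparison reverses. The 2025 panel's proposals skew toward translational research, which has a lower base rate.

No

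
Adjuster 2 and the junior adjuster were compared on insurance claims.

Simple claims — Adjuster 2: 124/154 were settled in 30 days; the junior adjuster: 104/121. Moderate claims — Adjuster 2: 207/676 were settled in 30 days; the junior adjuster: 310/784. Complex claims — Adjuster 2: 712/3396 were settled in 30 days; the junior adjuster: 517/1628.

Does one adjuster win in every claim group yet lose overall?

Simple: Adjuster 2 124/154 = 80.5%, the junior adjuster 104/121 = 86.0% → the junior adjuster
Moderate: Adjuster 2 207/676 = 30.6%, the junior adjuster 310/784 = 39.5% → the junior adjuster
Complex: Adjuster 2 712/3396 = 21.0%, the junior adjuster 517/1628 = 31.8% → the junior adjuster
Overall: Adjuster 2 1043/4226 = 24.7%, the junior adjuster 931/2533 = 36.8% → the junior adjuster
The junior adjuster wins overall and in every claim group — no reversal.

No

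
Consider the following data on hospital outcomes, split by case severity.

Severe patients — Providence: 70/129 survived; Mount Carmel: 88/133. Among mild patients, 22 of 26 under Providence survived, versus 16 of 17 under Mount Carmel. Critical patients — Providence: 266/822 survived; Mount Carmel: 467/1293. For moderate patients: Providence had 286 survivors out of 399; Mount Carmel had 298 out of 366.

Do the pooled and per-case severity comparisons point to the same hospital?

Severe: Providence 70/129 = 54.3%, Mount Carmel 88/133 = 66.2% → Mount Carmel
Mild: Providence 22/26 = 84.6%, Mount Carmel 16/17 = 94.1% → Mount Carmel
Critical: Providence 266/822 = 32.4%, Mount Carmel 467/1293 = 36.1% → Mount Carmel
Moderate: Providence 286/399 = 71.7%, Mount Carmel 298/366 = 81.4% → Mount Carmel
Overall: Providence 644/1376 = 46.8%, Mount Carmel 869/1809 = 48.0% → Mount Carmel
Mount Carmel wins overall and in every case group — no reversal.

Yes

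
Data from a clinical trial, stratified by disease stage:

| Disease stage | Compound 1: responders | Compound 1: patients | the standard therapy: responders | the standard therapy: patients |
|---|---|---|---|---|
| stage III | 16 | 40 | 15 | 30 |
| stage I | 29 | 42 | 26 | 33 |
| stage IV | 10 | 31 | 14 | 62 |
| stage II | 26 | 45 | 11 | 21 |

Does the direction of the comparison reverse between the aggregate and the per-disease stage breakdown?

No

Stage III: Compound 1 16/40 = 40.0%, the standard therapy 15/30 = 50.0% → the standard therapy
Stage I: Compound 1 29/42 = 69.0%, the standard therapy 26/33 = 78.8% → the standard therapy
Stage IV: Compound 1 10/31 = 32.3%, the standard therapy 14/62 = 22.6% → Compound 1
Stage II: Compound 1 26/45 = 57.8%, the standard therapy 11/21 = 52.4% → Compound 1
Overall: Compound 1 81/158 = 51.3%, the standard therapy 66/146 = 45.2% → Compound 1
Neither sweeps: Compound 1 wins 2 of 4 groups, the standard therapy wins 2. Compound 1 wins overall but not every group — no Simpson reversal.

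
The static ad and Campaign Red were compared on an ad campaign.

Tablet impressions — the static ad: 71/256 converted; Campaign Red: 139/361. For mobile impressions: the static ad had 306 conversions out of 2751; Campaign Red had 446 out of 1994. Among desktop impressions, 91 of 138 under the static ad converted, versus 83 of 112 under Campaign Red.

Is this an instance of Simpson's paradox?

No

Tablet: the static ad 71/256 = 27.7%, Campaign Red 139/361 = 38.5% → Campaign Red
Mobile: the static ad 306/2751 = 11.1%, Campaign Red 446/1994 = 22.4% → Campaign Red
Desktop: the static ad 91/138 = 65.9%, Campaign Red 83/112 = 74.1% → Campaign Red
Overall: the static ad 468/3145 = 14.9%, Campaign Red 668/2467 = 27.1% → Campaign Red
Campaign Red wins overall and in every device group — no reversal.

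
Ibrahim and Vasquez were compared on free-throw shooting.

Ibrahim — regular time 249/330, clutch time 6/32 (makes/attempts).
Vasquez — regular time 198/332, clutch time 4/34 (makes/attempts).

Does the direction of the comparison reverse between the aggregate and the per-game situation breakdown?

Regular time: Ibrahim 249/330 = 75.5%, Vasquez 198/332 = 59.6% → Ibrahim
Clutch time: Ibrahim 6/32 = 18.8%, Vasquez 4/34 = 11.8% → Ibrahim
Overall: Ibrahim 255/362 = 70.4%, Vasquez 202/366 = 55.2% → Ibrahim
Ibrahim wins overall and in every game group — no reversal.

No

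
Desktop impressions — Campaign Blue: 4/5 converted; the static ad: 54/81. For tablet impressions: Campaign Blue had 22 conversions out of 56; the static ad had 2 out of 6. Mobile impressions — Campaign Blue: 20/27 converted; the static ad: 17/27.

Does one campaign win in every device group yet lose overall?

Yes

Desktop: Campaign Blue 4/5 = 80.0%, the static ad 54/81 = 66.7% → Campaign Blue
Tablet: Campaign Blue 22/56 = 39.3%, the static ad 2/6 = 33.3% → Campaign Blue
Mobile: Campaign Blue 20/27 = 74.1%, the static ad 17/27 = 63.0% → Campaign Blue
Overall: Campaign Blue 46/88 = 52.3%, the static ad 73/114 = 64.0% → the static ad
Campaign Blue wins each device group but the static ad wins overall — the comparison reverses. Campaign Blue's impressions skew toward tablet, which has a lower base rate.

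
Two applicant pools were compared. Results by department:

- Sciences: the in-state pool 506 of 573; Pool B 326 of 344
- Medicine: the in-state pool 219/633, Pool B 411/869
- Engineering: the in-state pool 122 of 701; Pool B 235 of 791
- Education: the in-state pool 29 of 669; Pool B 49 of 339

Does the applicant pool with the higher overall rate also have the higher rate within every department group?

Sciences: the in-state pool 506/573 = 88.3%, Pool B 326/344 = 94.8% → Pool B
Medicine: the in-state pool 219/633 = 34.6%, Pool B 411/869 = 47.3% → Pool B
Engineering: the in-state pool 122/701 = 17.4%, Pool B 235/791 = 29.7% → Pool B
Education: the in-state pool 29/669 = 4.3%, Pool B 49/339 = 14.5% → Pool B
Overall: the in-state pool 876/2576 = 34.0%, Pool B 1021/2343 = 43.6% → Pool B
Pool B wins overall and in every department group — no reversal.

Yes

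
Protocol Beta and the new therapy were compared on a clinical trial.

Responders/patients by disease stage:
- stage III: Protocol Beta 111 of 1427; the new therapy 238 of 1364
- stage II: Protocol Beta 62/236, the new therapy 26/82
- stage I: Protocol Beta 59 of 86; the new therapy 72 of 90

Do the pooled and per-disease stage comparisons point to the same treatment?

Yes

Stage III: Protocol Beta 111/1427 = 7.8%, the new therapy 238/1364 = 17.4% → the new therapy
Stage II: Protocol Beta 62/236 = 26.3%, the new therapy 26/82 = 31.7% → the new therapy
Stage I: Protocol Beta 59/86 = 68.6%, the new therapy 72/90 = 80.0% → the new therapy
Overall: Protocol Beta 232/1749 = 13.3%, the new therapy 336/1536 = 21.9% → the new therapy
The new therapy wins overall and in every disease group — no reversal.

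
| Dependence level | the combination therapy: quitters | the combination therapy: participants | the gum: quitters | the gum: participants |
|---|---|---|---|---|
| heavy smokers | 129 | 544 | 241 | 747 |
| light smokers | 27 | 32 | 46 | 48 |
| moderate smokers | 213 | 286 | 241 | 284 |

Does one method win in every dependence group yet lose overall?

No

Heavy smokers: the combination therapy 129/544 = 23.7%, the gum 241/747 = 32.3% → the gum
Light smokers: the combination therapy 27/32 = 84.4%, the gum 46/48 = 95.8% → the gum
Moderate smokers: the combination therapy 213/286 = 74.5%, the gum 241/284 = 84.9% → the gum
Overall: the combination therapy 369/862 = 42.8%, the gum 528/1079 = 48.9% → the gum
The gum wins overall and in every dependence group — no reversal.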